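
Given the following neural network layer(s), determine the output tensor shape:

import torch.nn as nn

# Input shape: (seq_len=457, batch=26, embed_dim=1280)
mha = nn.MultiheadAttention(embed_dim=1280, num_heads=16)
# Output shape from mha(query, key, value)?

Input shape: (457, 26, 1280)
Output shape: (457, 26, 1280)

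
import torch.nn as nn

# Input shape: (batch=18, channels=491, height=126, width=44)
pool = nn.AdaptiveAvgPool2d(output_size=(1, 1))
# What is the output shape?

Input shape: (18, 491, 126, 44)
Output shape: (18, 491, 1, 1)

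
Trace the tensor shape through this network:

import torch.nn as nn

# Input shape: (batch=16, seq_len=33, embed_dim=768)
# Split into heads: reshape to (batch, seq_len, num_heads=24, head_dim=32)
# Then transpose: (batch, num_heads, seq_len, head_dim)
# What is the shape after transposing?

Input shape: (16, 33, 768)
  -> after reshape: (16, 33, 24, 32)
Output shape: (16, 24, 33, 32)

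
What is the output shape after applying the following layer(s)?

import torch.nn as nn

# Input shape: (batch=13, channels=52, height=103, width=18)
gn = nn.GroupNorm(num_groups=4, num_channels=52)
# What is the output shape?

Input shape: (13, 52, 103, 18)
Output shape: (13, 52, 103, 18)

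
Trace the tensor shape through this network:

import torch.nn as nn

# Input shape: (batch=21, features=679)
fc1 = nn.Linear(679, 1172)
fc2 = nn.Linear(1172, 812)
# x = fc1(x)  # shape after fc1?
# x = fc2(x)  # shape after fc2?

Input shape: (21, 679)
  -> after fc1: (21, 1172)
Output shape: (21, 812)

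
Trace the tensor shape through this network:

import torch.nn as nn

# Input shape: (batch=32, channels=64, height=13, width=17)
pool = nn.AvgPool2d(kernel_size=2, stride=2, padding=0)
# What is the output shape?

Input shape: (32, 64, 13, 17)
Output shape: (32, 64, 6, 8)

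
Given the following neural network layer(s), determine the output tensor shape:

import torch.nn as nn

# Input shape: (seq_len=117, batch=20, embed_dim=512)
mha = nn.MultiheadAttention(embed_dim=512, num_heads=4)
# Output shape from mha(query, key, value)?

Input shape: (117, 20, 512)
Output shape: (117, 20, 512)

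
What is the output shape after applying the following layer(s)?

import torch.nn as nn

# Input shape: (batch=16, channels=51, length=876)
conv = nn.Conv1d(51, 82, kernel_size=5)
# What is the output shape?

Input shape: (16, 51, 876)
Output shape: (16, 82, 872)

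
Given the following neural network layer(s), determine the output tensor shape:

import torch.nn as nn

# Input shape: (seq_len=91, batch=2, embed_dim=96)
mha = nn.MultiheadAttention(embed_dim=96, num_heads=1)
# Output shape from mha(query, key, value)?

Input shape: (91, 2, 96)
Output shape: (91, 2, 96)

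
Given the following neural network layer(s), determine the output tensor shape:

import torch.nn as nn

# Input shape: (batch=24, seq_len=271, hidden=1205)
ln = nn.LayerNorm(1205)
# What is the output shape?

Input shape: (24, 271, 1205)
Output shape: (24, 271, 1205)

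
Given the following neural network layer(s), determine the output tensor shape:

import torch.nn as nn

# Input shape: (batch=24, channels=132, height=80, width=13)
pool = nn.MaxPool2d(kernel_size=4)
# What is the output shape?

Input shape: (24, 132, 80, 13)
Output shape: (24, 132, 20, 3)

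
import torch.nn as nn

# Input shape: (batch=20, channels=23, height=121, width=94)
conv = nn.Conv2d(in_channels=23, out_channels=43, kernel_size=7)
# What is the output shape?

Input shape: (20, 23, 121, 94)
Output shape: (20, 43, 115, 88)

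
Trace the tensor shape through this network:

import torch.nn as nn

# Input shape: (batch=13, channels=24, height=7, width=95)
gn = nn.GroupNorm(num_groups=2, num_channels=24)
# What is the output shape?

Input shape: (13, 24, 7, 95)
Output shape: (13, 24, 7, 95)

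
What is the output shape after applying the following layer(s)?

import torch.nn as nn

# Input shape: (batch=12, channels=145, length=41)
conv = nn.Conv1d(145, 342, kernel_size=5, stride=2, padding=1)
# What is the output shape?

Input shape: (12, 145, 41)
Output shape: (12, 342, 20)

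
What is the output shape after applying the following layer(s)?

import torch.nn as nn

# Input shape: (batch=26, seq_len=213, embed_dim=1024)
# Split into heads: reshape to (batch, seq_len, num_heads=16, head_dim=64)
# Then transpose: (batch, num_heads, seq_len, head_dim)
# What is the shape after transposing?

Input shape: (26, 213, 1024)
  -> after reshape: (26, 213, 16, 64)
Output shape: (26, 16, 213, 64)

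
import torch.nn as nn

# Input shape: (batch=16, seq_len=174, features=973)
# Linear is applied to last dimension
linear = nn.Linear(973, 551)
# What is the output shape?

Input shape: (16, 174, 973)
Output shape: (16, 174, 551)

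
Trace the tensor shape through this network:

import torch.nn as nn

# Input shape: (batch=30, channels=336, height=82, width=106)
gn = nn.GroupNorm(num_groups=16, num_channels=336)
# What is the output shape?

Input shape: (30, 336, 82, 106)
Output shape: (30, 336, 82, 106)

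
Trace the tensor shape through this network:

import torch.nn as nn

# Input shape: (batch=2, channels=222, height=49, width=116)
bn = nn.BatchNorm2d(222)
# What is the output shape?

Input shape: (2, 222, 49, 116)
Output shape: (2, 222, 49, 116)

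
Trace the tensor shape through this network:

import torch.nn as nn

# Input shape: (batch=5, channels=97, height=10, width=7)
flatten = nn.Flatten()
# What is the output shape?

Input shape: (5, 97, 10, 7)
Output shape: (5, 6790)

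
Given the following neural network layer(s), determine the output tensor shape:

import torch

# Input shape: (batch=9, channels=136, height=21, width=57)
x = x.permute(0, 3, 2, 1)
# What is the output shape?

Input shape: (9, 136, 21, 57)
Output shape: (9, 57, 21, 136)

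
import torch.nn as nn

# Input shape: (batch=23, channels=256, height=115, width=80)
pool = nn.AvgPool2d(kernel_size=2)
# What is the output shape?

Input shape: (23, 256, 115, 80)
Output shape: (23, 256, 57, 40)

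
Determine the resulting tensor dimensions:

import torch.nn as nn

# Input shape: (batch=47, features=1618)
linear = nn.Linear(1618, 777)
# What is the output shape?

Input shape: (47, 1618)
Output shape: (47, 777)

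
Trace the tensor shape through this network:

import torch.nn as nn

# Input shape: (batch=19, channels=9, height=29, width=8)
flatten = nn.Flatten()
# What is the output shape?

Input shape: (19, 9, 29, 8)
Output shape: (19, 2088)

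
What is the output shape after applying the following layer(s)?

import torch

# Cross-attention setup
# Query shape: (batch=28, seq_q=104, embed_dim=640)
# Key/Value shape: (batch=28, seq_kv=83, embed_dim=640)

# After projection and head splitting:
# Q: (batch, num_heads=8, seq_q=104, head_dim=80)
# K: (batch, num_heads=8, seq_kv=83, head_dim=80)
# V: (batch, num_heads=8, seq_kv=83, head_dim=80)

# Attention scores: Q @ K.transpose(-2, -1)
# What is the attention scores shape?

Input shape: (28, 104, 640)
Output shape: (28, 8, 104, 83)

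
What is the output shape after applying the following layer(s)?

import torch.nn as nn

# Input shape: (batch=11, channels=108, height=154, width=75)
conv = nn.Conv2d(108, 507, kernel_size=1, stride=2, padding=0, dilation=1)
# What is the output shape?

Input shape: (11, 108, 154, 75)
Output shape: (11, 507, 77, 38)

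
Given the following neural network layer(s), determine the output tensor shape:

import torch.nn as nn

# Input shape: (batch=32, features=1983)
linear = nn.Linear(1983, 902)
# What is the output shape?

Input shape: (32, 1983)
Output shape: (32, 902)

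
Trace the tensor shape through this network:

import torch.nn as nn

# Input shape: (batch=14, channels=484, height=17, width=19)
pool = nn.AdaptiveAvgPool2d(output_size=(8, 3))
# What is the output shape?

Input shape: (14, 484, 17, 19)
Output shape: (14, 484, 8, 3)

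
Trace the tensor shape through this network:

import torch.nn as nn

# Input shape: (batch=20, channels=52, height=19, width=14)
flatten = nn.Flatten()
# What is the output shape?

Input shape: (20, 52, 19, 14)
Output shape: (20, 13832)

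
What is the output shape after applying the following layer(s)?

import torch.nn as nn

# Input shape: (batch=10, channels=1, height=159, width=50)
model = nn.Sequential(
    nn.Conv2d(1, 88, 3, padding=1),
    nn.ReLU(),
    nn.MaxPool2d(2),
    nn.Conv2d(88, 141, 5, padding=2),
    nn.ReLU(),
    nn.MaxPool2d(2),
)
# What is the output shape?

Input shape: (10, 1, 159, 50)
  -> after first Conv2d: (10, 88, 159, 50)
  -> after first MaxPool2d: (10, 88, 79, 25)
  -> after second Conv2d: (10, 141, 79, 25)
Output shape: (10, 141, 39, 12)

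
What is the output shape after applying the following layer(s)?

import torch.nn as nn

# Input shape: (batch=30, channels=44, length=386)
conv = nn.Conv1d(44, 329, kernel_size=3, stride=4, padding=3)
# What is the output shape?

Input shape: (30, 44, 386)
Output shape: (30, 329, 98)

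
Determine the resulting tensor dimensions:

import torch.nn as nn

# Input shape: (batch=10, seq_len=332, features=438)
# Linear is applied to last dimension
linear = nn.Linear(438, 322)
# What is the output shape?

Input shape: (10, 332, 438)
Output shape: (10, 332, 322)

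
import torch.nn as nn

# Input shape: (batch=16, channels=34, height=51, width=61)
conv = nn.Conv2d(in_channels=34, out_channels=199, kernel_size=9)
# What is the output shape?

Input shape: (16, 34, 51, 61)
Output shape: (16, 199, 43, 53)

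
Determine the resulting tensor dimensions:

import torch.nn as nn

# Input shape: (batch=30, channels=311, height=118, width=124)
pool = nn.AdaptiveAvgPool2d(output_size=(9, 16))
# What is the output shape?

Input shape: (30, 311, 118, 124)
Output shape: (30, 311, 9, 16)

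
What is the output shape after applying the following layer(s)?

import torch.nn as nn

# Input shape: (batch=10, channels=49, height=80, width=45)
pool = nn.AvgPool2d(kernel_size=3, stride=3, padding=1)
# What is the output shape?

Input shape: (10, 49, 80, 45)
Output shape: (10, 49, 27, 15)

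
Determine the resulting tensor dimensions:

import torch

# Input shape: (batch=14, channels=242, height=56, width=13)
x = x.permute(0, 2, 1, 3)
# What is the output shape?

Input shape: (14, 242, 56, 13)
Output shape: (14, 56, 242, 13)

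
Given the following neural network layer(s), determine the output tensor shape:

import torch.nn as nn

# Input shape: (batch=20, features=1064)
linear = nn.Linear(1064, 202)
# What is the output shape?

Input shape: (20, 1064)
Output shape: (20, 202)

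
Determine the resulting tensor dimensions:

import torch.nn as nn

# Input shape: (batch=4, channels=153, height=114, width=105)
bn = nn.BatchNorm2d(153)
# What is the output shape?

Input shape: (4, 153, 114, 105)
Output shape: (4, 153, 114, 105)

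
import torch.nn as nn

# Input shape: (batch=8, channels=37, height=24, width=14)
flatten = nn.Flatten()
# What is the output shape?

Input shape: (8, 37, 24, 14)
Output shape: (8, 12432)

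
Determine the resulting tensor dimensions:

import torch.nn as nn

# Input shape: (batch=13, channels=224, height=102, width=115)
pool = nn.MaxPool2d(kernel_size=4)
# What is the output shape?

Input shape: (13, 224, 102, 115)
Output shape: (13, 224, 25, 28)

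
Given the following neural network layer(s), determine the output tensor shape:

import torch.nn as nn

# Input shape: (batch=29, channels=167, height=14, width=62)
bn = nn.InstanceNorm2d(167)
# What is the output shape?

Input shape: (29, 167, 14, 62)
Output shape: (29, 167, 14, 62)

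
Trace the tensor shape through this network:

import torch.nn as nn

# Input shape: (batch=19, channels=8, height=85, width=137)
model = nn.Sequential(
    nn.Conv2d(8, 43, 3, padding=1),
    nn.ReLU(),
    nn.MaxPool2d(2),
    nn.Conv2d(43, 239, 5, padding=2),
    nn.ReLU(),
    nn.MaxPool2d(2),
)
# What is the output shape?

Input shape: (19, 8, 85, 137)
  -> after first Conv2d: (19, 43, 85, 137)
  -> after first MaxPool2d: (19, 43, 42, 68)
  -> after second Conv2d: (19, 239, 42, 68)
Output shape: (19, 239, 21, 34)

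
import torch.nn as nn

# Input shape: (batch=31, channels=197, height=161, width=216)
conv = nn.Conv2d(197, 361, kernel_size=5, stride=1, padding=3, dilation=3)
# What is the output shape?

Input shape: (31, 197, 161, 216)
Output shape: (31, 361, 155, 210)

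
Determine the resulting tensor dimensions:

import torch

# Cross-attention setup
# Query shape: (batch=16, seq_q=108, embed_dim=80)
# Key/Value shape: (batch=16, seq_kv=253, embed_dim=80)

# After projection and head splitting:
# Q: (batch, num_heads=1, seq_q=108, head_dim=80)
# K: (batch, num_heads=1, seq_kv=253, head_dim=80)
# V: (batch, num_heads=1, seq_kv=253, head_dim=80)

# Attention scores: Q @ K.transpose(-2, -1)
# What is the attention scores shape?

Input shape: (16, 108, 80)
Output shape: (16, 1, 108, 253)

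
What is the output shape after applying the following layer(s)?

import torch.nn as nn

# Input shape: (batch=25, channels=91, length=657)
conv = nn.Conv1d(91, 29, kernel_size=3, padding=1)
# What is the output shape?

Input shape: (25, 91, 657)
Output shape: (25, 29, 657)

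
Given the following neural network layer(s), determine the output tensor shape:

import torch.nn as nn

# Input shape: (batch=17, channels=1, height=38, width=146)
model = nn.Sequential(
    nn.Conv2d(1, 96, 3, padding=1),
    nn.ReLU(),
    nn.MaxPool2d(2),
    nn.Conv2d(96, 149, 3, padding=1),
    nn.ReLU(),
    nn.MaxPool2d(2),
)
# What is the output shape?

Input shape: (17, 1, 38, 146)
  -> after first Conv2d: (17, 96, 38, 146)
  -> after first MaxPool2d: (17, 96, 19, 73)
  -> after second Conv2d: (17, 149, 19, 73)
Output shape: (17, 149, 9, 36)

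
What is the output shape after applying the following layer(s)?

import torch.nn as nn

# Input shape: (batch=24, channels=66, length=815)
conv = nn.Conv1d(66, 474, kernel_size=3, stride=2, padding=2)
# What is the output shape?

Input shape: (24, 66, 815)
Output shape: (24, 474, 409)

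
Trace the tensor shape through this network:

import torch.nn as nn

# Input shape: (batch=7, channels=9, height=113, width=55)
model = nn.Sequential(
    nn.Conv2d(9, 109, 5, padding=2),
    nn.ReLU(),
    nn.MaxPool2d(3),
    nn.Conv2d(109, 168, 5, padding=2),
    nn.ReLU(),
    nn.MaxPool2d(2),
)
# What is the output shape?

Input shape: (7, 9, 113, 55)
  -> after first Conv2d: (7, 109, 113, 55)
  -> after first MaxPool2d: (7, 109, 37, 18)
  -> after second Conv2d: (7, 168, 37, 18)
Output shape: (7, 168, 18, 9)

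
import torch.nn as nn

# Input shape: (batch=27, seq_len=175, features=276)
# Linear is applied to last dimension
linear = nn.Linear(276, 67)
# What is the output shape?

Input shape: (27, 175, 276)
Output shape: (27, 175, 67)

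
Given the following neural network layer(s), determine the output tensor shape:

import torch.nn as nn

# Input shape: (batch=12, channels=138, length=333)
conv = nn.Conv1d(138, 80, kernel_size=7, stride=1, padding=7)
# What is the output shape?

Input shape: (12, 138, 333)
Output shape: (12, 80, 341)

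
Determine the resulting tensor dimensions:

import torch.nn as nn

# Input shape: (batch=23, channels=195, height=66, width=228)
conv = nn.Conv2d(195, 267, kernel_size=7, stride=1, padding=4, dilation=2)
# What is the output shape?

Input shape: (23, 195, 66, 228)
Output shape: (23, 267, 62, 224)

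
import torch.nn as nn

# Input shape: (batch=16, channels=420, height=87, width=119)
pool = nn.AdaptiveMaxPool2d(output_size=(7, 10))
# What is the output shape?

Input shape: (16, 420, 87, 119)
Output shape: (16, 420, 7, 10)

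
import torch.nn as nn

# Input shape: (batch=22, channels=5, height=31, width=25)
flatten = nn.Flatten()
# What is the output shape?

Input shape: (22, 5, 31, 25)
Output shape: (22, 3875)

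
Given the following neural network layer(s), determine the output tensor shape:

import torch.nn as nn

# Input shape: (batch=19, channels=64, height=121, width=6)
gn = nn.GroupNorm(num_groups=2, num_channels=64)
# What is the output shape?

Input shape: (19, 64, 121, 6)
Output shape: (19, 64, 121, 6)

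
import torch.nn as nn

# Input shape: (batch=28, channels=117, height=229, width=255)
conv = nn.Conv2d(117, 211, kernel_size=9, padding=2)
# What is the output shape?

Input shape: (28, 117, 229, 255)
Output shape: (28, 211, 225, 251)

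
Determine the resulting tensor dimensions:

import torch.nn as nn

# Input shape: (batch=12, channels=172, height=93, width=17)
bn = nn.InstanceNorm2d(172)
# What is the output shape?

Input shape: (12, 172, 93, 17)
Output shape: (12, 172, 93, 17)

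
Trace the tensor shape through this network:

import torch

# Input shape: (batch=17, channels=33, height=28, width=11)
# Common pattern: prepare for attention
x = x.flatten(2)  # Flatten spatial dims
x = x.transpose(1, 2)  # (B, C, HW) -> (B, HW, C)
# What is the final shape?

Input shape: (17, 33, 28, 11)
  -> after flatten(2): (17, 33, 308)
Output shape: (17, 308, 33)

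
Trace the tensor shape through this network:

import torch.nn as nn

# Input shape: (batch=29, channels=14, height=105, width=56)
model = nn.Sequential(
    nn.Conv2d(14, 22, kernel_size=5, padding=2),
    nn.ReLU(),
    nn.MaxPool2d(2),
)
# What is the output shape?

Input shape: (29, 14, 105, 56)
  -> after Conv2d: (29, 22, 105, 56)
  -> after ReLU: (29, 22, 105, 56)
Output shape: (29, 22, 52, 28)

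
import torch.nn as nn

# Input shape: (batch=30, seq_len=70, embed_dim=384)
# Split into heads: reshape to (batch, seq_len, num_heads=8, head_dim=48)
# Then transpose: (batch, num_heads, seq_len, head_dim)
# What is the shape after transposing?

Input shape: (30, 70, 384)
  -> after reshape: (30, 70, 8, 48)
Output shape: (30, 8, 70, 48)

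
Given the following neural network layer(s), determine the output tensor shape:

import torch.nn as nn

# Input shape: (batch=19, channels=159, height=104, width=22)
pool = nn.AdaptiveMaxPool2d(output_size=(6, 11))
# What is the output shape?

Input shape: (19, 159, 104, 22)
Output shape: (19, 159, 6, 11)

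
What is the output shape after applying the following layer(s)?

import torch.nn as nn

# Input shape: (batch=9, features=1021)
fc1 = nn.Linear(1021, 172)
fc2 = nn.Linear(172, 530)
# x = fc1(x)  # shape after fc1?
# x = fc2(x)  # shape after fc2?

Input shape: (9, 1021)
  -> after fc1: (9, 172)
Output shape: (9, 530)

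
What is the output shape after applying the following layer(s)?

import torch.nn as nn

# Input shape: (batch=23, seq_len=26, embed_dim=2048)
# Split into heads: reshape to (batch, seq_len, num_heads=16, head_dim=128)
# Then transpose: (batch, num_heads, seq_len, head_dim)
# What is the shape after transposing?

Input shape: (23, 26, 2048)
  -> after reshape: (23, 26, 16, 128)
Output shape: (23, 16, 26, 128)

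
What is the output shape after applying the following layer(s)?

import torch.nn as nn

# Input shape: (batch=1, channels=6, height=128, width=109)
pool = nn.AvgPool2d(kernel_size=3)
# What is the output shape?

Input shape: (1, 6, 128, 109)
Output shape: (1, 6, 42, 36)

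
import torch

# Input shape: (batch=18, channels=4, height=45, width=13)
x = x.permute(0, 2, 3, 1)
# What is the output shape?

Input shape: (18, 4, 45, 13)
Output shape: (18, 45, 13, 4)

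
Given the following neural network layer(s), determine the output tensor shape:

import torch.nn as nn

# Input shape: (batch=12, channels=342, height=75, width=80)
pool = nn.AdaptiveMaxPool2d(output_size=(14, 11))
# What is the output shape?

Input shape: (12, 342, 75, 80)
Output shape: (12, 342, 14, 11)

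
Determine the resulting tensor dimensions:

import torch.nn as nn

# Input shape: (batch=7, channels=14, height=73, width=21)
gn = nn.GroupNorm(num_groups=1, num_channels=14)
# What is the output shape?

Input shape: (7, 14, 73, 21)
Output shape: (7, 14, 73, 21)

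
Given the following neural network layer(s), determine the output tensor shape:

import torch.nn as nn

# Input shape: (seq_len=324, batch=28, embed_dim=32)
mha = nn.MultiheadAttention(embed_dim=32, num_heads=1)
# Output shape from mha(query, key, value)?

Input shape: (324, 28, 32)
Output shape: (324, 28, 32)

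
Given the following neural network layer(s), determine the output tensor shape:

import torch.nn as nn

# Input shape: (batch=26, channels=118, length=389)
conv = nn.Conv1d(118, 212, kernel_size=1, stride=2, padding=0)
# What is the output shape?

Input shape: (26, 118, 389)
Output shape: (26, 212, 195)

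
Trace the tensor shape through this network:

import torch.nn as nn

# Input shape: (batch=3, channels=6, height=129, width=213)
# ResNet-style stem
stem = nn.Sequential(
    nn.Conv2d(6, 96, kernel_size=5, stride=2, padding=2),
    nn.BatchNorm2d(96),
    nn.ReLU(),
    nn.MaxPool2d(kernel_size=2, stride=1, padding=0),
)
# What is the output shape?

Input shape: (3, 6, 129, 213)
  -> after Conv2d 5x5 stride=2: (3, 96, 65, 107)
Output shape: (3, 96, 64, 106)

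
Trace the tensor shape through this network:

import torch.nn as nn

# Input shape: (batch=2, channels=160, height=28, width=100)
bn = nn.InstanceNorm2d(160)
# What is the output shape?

Input shape: (2, 160, 28, 100)
Output shape: (2, 160, 28, 100)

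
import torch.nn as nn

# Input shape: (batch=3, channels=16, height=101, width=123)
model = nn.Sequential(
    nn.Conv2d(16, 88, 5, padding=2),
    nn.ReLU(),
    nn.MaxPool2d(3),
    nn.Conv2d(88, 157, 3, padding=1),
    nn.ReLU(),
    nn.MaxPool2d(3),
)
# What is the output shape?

Input shape: (3, 16, 101, 123)
  -> after first Conv2d: (3, 88, 101, 123)
  -> after first MaxPool2d: (3, 88, 33, 41)
  -> after second Conv2d: (3, 157, 33, 41)
Output shape: (3, 157, 11, 13)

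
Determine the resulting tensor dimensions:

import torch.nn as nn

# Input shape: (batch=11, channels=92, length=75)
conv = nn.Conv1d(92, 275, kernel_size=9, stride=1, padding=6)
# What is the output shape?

Input shape: (11, 92, 75)
Output shape: (11, 275, 79)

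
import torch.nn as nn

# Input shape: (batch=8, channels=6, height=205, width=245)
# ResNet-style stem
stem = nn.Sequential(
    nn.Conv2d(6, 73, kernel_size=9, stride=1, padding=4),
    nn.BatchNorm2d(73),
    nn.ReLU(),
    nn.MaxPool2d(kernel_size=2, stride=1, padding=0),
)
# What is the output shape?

Input shape: (8, 6, 205, 245)
  -> after Conv2d 9x9 stride=1: (8, 73, 205, 245)
Output shape: (8, 73, 204, 244)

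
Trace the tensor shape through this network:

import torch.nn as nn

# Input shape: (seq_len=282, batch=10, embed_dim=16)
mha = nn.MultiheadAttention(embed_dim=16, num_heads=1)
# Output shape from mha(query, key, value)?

Input shape: (282, 10, 16)
Output shape: (282, 10, 16)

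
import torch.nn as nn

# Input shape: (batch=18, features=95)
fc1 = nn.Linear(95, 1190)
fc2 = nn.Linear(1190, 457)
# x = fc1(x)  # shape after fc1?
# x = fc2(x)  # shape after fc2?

Input shape: (18, 95)
  -> after fc1: (18, 1190)
Output shape: (18, 457)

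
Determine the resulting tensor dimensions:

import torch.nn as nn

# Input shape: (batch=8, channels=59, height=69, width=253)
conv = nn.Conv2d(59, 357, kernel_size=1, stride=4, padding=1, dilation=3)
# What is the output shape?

Input shape: (8, 59, 69, 253)
Output shape: (8, 357, 18, 64)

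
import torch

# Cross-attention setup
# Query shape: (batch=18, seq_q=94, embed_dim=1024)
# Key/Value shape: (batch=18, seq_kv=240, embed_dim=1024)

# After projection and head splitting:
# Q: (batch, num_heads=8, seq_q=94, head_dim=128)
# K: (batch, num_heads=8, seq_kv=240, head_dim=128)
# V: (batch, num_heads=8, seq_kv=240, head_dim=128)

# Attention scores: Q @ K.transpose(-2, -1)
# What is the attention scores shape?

Input shape: (18, 94, 1024)
Output shape: (18, 8, 94, 240)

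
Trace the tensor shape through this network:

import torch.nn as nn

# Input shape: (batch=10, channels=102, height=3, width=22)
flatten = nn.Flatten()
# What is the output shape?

Input shape: (10, 102, 3, 22)
Output shape: (10, 6732)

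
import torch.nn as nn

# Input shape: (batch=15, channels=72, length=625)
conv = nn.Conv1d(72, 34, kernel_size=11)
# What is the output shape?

Input shape: (15, 72, 625)
Output shape: (15, 34, 615)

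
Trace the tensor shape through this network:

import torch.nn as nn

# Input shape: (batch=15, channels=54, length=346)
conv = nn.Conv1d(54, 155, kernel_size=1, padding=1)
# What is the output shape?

Input shape: (15, 54, 346)
Output shape: (15, 155, 348)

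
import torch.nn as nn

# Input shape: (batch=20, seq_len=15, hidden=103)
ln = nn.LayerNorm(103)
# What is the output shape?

Input shape: (20, 15, 103)
Output shape: (20, 15, 103)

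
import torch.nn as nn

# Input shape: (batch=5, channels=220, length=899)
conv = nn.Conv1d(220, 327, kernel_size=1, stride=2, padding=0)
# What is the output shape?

Input shape: (5, 220, 899)
Output shape: (5, 327, 450)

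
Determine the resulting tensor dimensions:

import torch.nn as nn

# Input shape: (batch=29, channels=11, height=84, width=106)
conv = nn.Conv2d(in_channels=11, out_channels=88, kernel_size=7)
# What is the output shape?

Input shape: (29, 11, 84, 106)
Output shape: (29, 88, 78, 100)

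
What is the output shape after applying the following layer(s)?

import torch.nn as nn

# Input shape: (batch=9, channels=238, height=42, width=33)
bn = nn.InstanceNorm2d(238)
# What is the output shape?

Input shape: (9, 238, 42, 33)
Output shape: (9, 238, 42, 33)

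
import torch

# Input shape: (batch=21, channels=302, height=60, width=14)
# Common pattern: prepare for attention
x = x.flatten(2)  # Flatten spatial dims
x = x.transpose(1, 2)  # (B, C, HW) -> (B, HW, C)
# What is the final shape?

Input shape: (21, 302, 60, 14)
  -> after flatten(2): (21, 302, 840)
Output shape: (21, 840, 302)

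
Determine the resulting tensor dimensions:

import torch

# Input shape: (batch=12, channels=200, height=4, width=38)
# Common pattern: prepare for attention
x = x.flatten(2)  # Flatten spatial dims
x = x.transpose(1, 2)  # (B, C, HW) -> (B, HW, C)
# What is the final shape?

Input shape: (12, 200, 4, 38)
  -> after flatten(2): (12, 200, 152)
Output shape: (12, 152, 200)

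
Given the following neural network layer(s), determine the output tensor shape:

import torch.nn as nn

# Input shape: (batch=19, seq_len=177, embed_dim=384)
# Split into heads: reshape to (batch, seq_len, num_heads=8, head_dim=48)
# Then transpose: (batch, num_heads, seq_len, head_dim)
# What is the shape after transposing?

Input shape: (19, 177, 384)
  -> after reshape: (19, 177, 8, 48)
Output shape: (19, 8, 177, 48)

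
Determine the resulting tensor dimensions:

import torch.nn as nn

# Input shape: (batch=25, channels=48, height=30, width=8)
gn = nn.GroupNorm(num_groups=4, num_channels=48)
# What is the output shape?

Input shape: (25, 48, 30, 8)
Output shape: (25, 48, 30, 8)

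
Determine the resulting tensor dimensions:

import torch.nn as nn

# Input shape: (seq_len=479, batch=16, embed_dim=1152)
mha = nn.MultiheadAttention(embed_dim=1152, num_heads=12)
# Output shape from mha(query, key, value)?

Input shape: (479, 16, 1152)
Output shape: (479, 16, 1152)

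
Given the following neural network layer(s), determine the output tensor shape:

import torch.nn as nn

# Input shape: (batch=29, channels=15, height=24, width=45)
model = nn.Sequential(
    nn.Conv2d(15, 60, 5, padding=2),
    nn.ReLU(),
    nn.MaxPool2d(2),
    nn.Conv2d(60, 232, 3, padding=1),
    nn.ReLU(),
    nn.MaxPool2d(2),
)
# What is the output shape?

Input shape: (29, 15, 24, 45)
  -> after first Conv2d: (29, 60, 24, 45)
  -> after first MaxPool2d: (29, 60, 12, 22)
  -> after second Conv2d: (29, 232, 12, 22)
Output shape: (29, 232, 6, 11)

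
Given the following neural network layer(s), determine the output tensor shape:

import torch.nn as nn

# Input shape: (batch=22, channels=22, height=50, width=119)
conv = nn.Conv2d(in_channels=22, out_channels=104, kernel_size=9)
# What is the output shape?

Input shape: (22, 22, 50, 119)
Output shape: (22, 104, 42, 111)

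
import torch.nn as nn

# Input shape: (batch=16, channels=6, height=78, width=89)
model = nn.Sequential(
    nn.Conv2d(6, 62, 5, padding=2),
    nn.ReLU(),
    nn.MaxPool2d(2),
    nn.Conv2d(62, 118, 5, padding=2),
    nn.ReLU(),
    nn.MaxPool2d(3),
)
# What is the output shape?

Input shape: (16, 6, 78, 89)
  -> after first Conv2d: (16, 62, 78, 89)
  -> after first MaxPool2d: (16, 62, 39, 44)
  -> after second Conv2d: (16, 118, 39, 44)
Output shape: (16, 118, 13, 14)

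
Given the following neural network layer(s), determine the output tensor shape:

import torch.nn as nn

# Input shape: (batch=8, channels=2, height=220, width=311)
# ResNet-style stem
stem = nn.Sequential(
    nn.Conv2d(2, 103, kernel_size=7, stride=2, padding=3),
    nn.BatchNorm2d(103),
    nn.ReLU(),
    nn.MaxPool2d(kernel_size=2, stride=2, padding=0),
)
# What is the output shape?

Input shape: (8, 2, 220, 311)
  -> after Conv2d 7x7 stride=2: (8, 103, 110, 156)
Output shape: (8, 103, 55, 78)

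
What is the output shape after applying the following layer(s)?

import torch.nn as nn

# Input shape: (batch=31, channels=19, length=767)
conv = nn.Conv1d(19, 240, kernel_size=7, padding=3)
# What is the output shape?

Input shape: (31, 19, 767)
Output shape: (31, 240, 767)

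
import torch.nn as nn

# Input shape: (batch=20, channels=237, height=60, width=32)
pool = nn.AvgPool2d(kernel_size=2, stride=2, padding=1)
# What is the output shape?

Input shape: (20, 237, 60, 32)
Output shape: (20, 237, 31, 17)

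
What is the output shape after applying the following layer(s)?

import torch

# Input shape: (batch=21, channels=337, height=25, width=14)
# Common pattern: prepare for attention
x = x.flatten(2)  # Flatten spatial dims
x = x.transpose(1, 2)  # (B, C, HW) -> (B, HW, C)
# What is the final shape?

Input shape: (21, 337, 25, 14)
  -> after flatten(2): (21, 337, 350)
Output shape: (21, 350, 337)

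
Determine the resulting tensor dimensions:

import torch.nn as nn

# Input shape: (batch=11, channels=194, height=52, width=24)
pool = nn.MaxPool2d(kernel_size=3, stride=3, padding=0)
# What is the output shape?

Input shape: (11, 194, 52, 24)
Output shape: (11, 194, 17, 8)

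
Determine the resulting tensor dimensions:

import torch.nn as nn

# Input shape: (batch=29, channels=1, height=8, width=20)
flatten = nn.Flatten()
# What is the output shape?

Input shape: (29, 1, 8, 20)
Output shape: (29, 160)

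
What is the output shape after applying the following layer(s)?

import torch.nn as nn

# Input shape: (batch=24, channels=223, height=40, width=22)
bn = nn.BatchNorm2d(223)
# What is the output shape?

Input shape: (24, 223, 40, 22)
Output shape: (24, 223, 40, 22)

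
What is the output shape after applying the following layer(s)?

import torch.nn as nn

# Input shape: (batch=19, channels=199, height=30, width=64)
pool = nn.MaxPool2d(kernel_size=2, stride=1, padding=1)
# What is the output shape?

Input shape: (19, 199, 30, 64)
Output shape: (19, 199, 31, 65)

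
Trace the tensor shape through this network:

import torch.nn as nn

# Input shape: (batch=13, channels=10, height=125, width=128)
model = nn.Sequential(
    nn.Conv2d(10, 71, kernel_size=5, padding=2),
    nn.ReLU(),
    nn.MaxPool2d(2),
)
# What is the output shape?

Input shape: (13, 10, 125, 128)
  -> after Conv2d: (13, 71, 125, 128)
  -> after ReLU: (13, 71, 125, 128)
Output shape: (13, 71, 62, 64)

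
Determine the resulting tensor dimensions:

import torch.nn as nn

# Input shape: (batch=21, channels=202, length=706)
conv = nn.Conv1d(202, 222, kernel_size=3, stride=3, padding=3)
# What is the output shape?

Input shape: (21, 202, 706)
Output shape: (21, 222, 237)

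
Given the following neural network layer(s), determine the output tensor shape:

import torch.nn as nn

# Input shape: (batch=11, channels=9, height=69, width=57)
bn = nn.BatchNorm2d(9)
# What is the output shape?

Input shape: (11, 9, 69, 57)
Output shape: (11, 9, 69, 57)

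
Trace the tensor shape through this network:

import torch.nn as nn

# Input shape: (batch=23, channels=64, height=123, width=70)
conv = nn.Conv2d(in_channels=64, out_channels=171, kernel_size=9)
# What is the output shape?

Input shape: (23, 64, 123, 70)
Output shape: (23, 171, 115, 62)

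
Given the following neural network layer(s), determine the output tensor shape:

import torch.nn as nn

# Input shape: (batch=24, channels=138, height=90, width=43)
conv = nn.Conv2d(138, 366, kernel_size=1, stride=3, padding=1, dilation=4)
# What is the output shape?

Input shape: (24, 138, 90, 43)
Output shape: (24, 366, 31, 15)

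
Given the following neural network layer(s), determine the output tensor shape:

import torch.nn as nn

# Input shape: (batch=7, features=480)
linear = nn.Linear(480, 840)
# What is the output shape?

Input shape: (7, 480)
Output shape: (7, 840)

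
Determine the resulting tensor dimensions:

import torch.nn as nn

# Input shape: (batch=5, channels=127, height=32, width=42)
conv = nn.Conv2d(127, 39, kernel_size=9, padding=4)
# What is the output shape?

Input shape: (5, 127, 32, 42)
Output shape: (5, 39, 32, 42)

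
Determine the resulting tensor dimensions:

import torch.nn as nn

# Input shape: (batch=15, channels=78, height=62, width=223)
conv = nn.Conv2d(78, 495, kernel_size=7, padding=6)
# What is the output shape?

Input shape: (15, 78, 62, 223)
Output shape: (15, 495, 68, 229)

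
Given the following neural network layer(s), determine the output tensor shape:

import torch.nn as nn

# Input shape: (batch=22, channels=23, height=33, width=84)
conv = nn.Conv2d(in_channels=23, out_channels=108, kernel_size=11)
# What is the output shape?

Input shape: (22, 23, 33, 84)
Output shape: (22, 108, 23, 74)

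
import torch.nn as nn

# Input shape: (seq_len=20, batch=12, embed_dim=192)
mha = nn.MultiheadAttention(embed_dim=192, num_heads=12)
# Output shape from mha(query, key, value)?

Input shape: (20, 12, 192)
Output shape: (20, 12, 192)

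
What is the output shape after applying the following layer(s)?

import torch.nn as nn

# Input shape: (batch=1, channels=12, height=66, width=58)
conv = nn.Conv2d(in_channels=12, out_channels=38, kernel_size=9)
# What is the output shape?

Input shape: (1, 12, 66, 58)
Output shape: (1, 38, 58, 50)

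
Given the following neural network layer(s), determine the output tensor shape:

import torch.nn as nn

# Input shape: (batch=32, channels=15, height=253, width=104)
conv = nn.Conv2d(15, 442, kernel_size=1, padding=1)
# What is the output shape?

Input shape: (32, 15, 253, 104)
Output shape: (32, 442, 255, 106)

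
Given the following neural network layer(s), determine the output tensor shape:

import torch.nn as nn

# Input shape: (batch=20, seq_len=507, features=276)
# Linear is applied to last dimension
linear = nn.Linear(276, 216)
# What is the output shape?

Input shape: (20, 507, 276)
Output shape: (20, 507, 216)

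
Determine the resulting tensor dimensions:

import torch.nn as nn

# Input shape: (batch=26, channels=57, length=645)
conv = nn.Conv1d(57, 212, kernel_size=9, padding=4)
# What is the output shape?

Input shape: (26, 57, 645)
Output shape: (26, 212, 645)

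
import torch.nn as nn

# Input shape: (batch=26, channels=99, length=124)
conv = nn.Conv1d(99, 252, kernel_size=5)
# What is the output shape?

Input shape: (26, 99, 124)
Output shape: (26, 252, 120)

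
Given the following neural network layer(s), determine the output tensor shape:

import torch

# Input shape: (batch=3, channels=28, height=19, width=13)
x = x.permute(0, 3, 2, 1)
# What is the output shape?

Input shape: (3, 28, 19, 13)
Output shape: (3, 13, 19, 28)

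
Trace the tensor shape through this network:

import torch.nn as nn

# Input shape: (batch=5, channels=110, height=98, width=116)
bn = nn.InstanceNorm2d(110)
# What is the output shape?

Input shape: (5, 110, 98, 116)
Output shape: (5, 110, 98, 116)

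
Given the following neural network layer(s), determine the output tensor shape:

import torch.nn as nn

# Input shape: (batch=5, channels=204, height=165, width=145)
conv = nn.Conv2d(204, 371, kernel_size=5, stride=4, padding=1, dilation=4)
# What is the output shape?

Input shape: (5, 204, 165, 145)
Output shape: (5, 371, 38, 33)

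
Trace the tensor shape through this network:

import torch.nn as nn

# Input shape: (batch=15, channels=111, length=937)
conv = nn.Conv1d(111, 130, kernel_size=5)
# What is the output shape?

Input shape: (15, 111, 937)
Output shape: (15, 130, 933)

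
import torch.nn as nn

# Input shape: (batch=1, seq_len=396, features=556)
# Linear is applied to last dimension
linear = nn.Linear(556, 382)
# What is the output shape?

Input shape: (1, 396, 556)
Output shape: (1, 396, 382)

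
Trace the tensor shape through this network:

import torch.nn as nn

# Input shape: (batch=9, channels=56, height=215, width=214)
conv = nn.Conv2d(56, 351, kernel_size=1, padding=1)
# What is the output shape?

Input shape: (9, 56, 215, 214)
Output shape: (9, 351, 217, 216)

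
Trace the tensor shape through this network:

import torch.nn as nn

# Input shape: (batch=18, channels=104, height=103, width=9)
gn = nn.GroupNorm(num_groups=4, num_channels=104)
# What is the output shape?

Input shape: (18, 104, 103, 9)
Output shape: (18, 104, 103, 9)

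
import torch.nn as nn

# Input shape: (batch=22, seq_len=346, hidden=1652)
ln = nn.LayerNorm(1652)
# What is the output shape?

Input shape: (22, 346, 1652)
Output shape: (22, 346, 1652)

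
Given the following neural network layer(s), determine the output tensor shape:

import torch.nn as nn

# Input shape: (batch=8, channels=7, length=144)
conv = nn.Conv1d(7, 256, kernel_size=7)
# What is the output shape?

Input shape: (8, 7, 144)
Output shape: (8, 256, 138)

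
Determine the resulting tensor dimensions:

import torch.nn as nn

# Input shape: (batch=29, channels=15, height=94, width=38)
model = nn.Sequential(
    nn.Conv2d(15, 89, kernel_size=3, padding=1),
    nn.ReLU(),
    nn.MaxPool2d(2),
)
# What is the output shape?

Input shape: (29, 15, 94, 38)
  -> after Conv2d: (29, 89, 94, 38)
  -> after ReLU: (29, 89, 94, 38)
Output shape: (29, 89, 47, 19)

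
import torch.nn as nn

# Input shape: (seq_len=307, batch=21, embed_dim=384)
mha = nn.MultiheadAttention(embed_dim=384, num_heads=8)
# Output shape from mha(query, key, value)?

Input shape: (307, 21, 384)
Output shape: (307, 21, 384)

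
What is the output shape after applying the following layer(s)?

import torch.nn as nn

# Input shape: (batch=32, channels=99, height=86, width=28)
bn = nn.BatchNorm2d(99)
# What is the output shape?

Input shape: (32, 99, 86, 28)
Output shape: (32, 99, 86, 28)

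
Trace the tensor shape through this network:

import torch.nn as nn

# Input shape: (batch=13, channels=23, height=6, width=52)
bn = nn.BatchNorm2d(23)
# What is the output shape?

Input shape: (13, 23, 6, 52)
Output shape: (13, 23, 6, 52)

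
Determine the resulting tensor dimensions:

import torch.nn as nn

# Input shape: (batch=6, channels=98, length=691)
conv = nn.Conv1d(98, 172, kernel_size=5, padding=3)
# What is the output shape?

Input shape: (6, 98, 691)
Output shape: (6, 172, 693)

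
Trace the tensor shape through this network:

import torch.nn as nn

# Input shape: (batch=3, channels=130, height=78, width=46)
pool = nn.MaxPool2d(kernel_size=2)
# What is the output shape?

Input shape: (3, 130, 78, 46)
Output shape: (3, 130, 39, 23)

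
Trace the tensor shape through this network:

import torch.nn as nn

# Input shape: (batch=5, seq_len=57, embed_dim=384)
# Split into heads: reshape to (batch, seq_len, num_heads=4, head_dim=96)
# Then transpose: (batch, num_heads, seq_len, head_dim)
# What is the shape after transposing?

Input shape: (5, 57, 384)
  -> after reshape: (5, 57, 4, 96)
Output shape: (5, 4, 57, 96)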